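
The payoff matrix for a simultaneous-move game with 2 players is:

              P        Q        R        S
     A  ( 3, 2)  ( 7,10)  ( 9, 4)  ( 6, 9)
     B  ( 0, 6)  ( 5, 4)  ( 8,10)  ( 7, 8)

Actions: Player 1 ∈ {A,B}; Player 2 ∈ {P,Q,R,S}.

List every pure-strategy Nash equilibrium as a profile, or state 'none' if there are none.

PSNE = {(A,Q)}

(A,P): not NE [P2→Q gives 10>2]
(A,Q): NE
(A,R): not NE [P2→Q gives 10>4]
(A,S): not NE [P1→B gives 7>6; P2→Q gives 10>9]
(B,P): not NE [P1→A gives 3>0; P2→R gives 10>6]
(B,Q): not NE [P1→A gives 7>5; P2→R gives 10>4]
(B,R): not NE [P1→A gives 9>8]
(B,S): not NE [P2→R gives 10>8]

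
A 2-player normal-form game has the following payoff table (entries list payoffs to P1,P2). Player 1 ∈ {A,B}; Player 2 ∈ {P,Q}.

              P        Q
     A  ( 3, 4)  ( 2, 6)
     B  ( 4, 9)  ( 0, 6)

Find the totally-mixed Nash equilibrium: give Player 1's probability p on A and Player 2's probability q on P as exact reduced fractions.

P1 indiff ⇒ q·3+(1-q)·2 = q·4+(1-q)·0 ⇒ q(-1) = (1-q)(-2) ⇒ q = 2/3
P2 indiff ⇒ p·4+(1-p)·9 = p·6+(1-p)·6 ⇒ p(-2) = (1-p)(-3) ⇒ p = 3/5

(p,q) = (3/5, 2/3)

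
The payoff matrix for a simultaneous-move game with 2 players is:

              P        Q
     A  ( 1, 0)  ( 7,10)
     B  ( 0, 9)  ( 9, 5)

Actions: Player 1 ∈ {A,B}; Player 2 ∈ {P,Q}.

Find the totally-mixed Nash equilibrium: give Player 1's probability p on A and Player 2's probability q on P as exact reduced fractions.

P1 mixes 2/7 on A; P2 mixes 2/3 on P

P1 indiff ⇒ q·1+(1-q)·7 = q·0+(1-q)·9 ⇒ q(1) = (1-q)(2) ⇒ q = 2/3
P2 indiff ⇒ p·0+(1-p)·9 = p·10+(1-p)·5 ⇒ p(-10) = (1-p)(-4) ⇒ p = 2/7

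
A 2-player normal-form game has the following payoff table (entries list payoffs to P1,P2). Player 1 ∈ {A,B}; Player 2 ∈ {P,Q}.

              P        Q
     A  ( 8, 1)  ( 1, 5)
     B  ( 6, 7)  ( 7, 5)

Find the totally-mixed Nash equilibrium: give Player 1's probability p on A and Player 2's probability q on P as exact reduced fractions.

p=1/3, q=3/4

P1 indiff ⇒ q·8+(1-q)·1 = q·6+(1-q)·7 ⇒ q(2) = (1-q)(6) ⇒ q = 3/4
P2 indiff ⇒ p·1+(1-p)·7 = p·5+(1-p)·5 ⇒ p(-4) = (1-p)(-2) ⇒ p = 1/3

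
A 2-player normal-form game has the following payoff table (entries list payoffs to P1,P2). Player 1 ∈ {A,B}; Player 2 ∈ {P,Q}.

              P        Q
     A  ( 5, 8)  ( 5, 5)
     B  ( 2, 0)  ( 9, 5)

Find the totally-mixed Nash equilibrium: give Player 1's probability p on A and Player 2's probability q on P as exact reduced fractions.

(p,q) = (5/8, 4/7)

P1 indiff ⇒ q·5+(1-q)·5 = q·2+(1-q)·9 ⇒ q(3) = (1-q)(4) ⇒ q = 4/7
P2 indiff ⇒ p·8+(1-p)·0 = p·5+(1-p)·5 ⇒ p(3) = (1-p)(5) ⇒ p = 5/8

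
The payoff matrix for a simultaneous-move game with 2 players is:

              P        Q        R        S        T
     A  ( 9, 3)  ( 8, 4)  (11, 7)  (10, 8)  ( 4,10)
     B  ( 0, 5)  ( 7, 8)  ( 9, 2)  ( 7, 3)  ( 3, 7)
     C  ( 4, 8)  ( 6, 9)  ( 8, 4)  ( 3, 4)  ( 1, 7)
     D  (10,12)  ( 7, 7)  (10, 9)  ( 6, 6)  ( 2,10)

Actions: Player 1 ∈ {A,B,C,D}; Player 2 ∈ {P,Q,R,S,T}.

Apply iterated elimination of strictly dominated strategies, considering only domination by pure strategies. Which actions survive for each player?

P1 drop B (A beats it: P:9>0 Q:8>7 R:11>9 S:10>7 T:4>3)
P1 drop C (A beats it: P:9>4 Q:8>6 R:11>8 S:10>3 T:4>1)
P2 drop Q (R beats it: A:7>4 D:9>7)
P2 drop R (T beats it: A:10>7 D:10>9)
P2 drop S (T beats it: A:10>8 D:10>6)
P1→{A,D} P2→{P,T}

Remaining: P1:{A,D} P2:{P,T}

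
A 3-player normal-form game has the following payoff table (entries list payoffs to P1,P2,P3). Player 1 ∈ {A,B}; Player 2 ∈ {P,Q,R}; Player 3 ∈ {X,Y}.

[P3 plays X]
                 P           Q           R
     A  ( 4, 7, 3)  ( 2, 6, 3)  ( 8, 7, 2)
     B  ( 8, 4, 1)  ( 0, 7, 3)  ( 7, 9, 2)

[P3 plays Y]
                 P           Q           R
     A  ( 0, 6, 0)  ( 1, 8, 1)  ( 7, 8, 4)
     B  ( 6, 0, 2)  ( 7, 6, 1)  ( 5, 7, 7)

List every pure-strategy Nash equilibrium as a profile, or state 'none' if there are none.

(A,P,X): not NE [P1→B gives 8>4]
(A,P,Y): not NE [P1→B gives 6>0; P2→R gives 8>6; P3→X gives 3>0]
(A,Q,X): not NE [P2→R gives 7>6]
(A,Q,Y): not NE [P1→B gives 7>1; P3→X gives 3>1]
(A,R,X): not NE [P3→Y gives 4>2]
(A,R,Y): NE
(B,P,X): not NE [P2→R gives 9>4; P3→Y gives 2>1]
(B,P,Y): not NE [P2→R gives 7>0]
(B,Q,X): not NE [P1→A gives 2>0; P2→R gives 9>7]
(B,Q,Y): not NE [P2→R gives 7>6; P3→X gives 3>1]
(B,R,X): not NE [P1→A gives 8>7; P3→Y gives 7>2]
(B,R,Y): not NE [P1→A gives 7>5]

Nash profiles: (A,R,Y)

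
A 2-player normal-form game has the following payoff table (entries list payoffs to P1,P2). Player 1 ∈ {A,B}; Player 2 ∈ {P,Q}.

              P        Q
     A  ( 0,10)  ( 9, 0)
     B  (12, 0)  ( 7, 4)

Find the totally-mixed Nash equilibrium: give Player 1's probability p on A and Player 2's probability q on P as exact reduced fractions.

P1 indiff ⇒ q·0+(1-q)·9 = q·12+(1-q)·7 ⇒ q(-12) = (1-q)(-2) ⇒ q = 1/7
P2 indiff ⇒ p·10+(1-p)·0 = p·0+(1-p)·4 ⇒ p(10) = (1-p)(4) ⇒ p = 2/7

p=2/7, q=1/7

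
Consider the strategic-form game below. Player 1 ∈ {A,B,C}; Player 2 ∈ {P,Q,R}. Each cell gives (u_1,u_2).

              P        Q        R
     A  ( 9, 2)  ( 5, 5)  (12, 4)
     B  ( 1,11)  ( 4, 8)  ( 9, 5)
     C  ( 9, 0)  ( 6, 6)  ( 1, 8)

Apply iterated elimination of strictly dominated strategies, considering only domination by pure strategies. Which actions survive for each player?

IESDS → P1:{A,C} P2:{Q,R}

P1 drop B (A beats it: P:9>1 Q:5>4 R:12>9)
P2 drop P (Q beats it: A:5>2 C:6>0)
P1→{A,C} P2→{Q,R}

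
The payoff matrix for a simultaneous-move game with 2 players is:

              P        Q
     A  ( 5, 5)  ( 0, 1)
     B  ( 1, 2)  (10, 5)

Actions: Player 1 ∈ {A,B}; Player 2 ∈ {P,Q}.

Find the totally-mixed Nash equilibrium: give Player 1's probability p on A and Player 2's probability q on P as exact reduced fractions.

P1 mixes 3/7 on A; P2 mixes 5/7 on P

P1 indiff ⇒ q·5+(1-q)·0 = q·1+(1-q)·10 ⇒ q(4) = (1-q)(10) ⇒ q = 5/7
P2 indiff ⇒ p·5+(1-p)·2 = p·1+(1-p)·5 ⇒ p(4) = (1-p)(3) ⇒ p = 3/7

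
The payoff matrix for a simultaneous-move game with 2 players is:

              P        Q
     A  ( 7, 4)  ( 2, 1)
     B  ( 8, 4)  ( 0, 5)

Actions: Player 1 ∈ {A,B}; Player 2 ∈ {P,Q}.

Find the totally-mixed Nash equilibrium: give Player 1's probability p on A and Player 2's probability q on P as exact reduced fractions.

P1 indiff ⇒ q·7+(1-q)·2 = q·8+(1-q)·0 ⇒ q(-1) = (1-q)(-2) ⇒ q = 2/3
P2 indiff ⇒ p·4+(1-p)·4 = p·1+(1-p)·5 ⇒ p(3) = (1-p)(1) ⇒ p = 1/4

P1 mixes 1/4 on A; P2 mixes 2/3 on P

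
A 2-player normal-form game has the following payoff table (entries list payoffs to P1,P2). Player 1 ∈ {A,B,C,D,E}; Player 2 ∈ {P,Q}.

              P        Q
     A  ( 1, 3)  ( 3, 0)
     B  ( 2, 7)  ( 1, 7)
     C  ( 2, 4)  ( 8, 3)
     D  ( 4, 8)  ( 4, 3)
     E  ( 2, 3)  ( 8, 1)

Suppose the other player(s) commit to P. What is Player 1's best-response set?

u_1(A vs P) = 1
u_1(B vs P) = 2
u_1(C vs P) = 2
u_1(D vs P) = 4
u_1(E vs P) = 2
max payoff 4 at {D}

BR_1 = {D}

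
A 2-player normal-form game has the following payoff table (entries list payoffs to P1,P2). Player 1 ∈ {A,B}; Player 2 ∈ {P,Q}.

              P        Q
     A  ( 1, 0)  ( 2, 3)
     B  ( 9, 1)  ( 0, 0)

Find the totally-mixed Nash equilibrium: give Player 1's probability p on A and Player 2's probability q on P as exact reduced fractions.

P1 indiff ⇒ q·1+(1-q)·2 = q·9+(1-q)·0 ⇒ q(-8) = (1-q)(-2) ⇒ q = 1/5
P2 indiff ⇒ p·0+(1-p)·1 = p·3+(1-p)·0 ⇒ p(-3) = (1-p)(-1) ⇒ p = 1/4

P1 mixes 1/4 on A; P2 mixes 1/5 on P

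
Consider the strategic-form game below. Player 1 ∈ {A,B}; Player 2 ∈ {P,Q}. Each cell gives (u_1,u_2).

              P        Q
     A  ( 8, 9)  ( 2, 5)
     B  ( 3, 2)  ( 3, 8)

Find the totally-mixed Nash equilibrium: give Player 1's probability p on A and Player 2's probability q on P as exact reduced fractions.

(p,q) = (3/5, 1/6)

P1 indiff ⇒ q·8+(1-q)·2 = q·3+(1-q)·3 ⇒ q(5) = (1-q)(1) ⇒ q = 1/6
P2 indiff ⇒ p·9+(1-p)·2 = p·5+(1-p)·8 ⇒ p(4) = (1-p)(6) ⇒ p = 3/5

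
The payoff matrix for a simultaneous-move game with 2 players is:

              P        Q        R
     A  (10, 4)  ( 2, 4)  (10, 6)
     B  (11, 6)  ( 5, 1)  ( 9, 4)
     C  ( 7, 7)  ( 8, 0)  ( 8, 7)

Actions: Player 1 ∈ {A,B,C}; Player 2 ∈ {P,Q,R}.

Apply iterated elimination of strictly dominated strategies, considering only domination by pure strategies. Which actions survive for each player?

P2 drop Q (R beats it: A:6>4 B:4>1 C:7>0)
P1 drop C (A beats it: P:10>7 R:10>8)
P1→{A,B} P2→{P,R}

IESDS → P1:{A,B} P2:{P,R}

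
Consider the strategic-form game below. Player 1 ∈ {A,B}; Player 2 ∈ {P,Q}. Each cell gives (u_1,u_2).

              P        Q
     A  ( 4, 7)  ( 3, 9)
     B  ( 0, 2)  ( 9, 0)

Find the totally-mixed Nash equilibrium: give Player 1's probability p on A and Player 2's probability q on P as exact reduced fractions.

p=1/2, q=3/5

P1 indiff ⇒ q·4+(1-q)·3 = q·0+(1-q)·9 ⇒ q(4) = (1-q)(6) ⇒ q = 3/5
P2 indiff ⇒ p·7+(1-p)·2 = p·9+(1-p)·0 ⇒ p(-2) = (1-p)(-2) ⇒ p = 1/2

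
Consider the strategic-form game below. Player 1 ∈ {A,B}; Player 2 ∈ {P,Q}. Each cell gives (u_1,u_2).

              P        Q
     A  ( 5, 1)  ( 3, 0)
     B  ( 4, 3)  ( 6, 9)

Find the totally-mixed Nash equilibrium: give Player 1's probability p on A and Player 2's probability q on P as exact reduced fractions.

P1 indiff ⇒ q·5+(1-q)·3 = q·4+(1-q)·6 ⇒ q(1) = (1-q)(3) ⇒ q = 3/4
P2 indiff ⇒ p·1+(1-p)·3 = p·0+(1-p)·9 ⇒ p(1) = (1-p)(6) ⇒ p = 6/7

(p,q) = (6/7, 3/4)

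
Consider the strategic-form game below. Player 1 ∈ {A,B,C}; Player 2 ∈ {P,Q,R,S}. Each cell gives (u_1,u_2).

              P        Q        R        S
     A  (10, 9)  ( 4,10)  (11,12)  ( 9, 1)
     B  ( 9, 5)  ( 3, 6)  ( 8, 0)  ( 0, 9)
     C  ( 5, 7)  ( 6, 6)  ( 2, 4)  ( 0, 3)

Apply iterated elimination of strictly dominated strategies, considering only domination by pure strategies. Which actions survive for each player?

Remaining: P1:{A,C} P2:{P,Q,R}

P1 drop B (A beats it: P:10>9 Q:4>3 R:11>8 S:9>0)
P2 drop S (P beats it: A:9>1 C:7>3)
P1→{A,C} P2→{P,Q,R}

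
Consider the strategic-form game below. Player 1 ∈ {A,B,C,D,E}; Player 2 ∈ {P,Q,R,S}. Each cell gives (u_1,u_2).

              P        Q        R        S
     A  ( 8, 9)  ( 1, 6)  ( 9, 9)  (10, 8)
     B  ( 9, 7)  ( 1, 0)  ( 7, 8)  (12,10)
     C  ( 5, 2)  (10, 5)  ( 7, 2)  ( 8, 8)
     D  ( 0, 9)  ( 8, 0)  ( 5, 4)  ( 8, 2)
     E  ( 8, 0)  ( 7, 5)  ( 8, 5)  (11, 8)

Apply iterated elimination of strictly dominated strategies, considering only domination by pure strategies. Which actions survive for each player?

IESDS → P1:{A,B,E} P2:{P,R,S}

P2 drop Q (S beats it: A:8>6 B:10>0 C:8>5 D:2>0 E:8>5)
P1 drop C (A beats it: P:8>5 R:9>7 S:10>8)
P1 drop D (A beats it: P:8>0 R:9>5 S:10>8)
P1→{A,B,E} P2→{P,R,S}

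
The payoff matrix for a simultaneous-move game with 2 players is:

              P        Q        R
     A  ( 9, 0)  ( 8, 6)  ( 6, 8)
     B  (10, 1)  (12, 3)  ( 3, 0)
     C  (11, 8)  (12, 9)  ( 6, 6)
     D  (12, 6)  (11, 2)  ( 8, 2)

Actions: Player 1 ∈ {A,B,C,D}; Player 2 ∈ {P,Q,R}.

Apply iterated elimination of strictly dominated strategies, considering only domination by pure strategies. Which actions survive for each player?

Survivors P1:{B,C,D} P2:{P,Q}

P1 drop A (D beats it: P:12>9 Q:11>8 R:8>6)
P2 drop R (P beats it: B:1>0 C:8>6 D:6>2)
P1→{B,C,D} P2→{P,Q}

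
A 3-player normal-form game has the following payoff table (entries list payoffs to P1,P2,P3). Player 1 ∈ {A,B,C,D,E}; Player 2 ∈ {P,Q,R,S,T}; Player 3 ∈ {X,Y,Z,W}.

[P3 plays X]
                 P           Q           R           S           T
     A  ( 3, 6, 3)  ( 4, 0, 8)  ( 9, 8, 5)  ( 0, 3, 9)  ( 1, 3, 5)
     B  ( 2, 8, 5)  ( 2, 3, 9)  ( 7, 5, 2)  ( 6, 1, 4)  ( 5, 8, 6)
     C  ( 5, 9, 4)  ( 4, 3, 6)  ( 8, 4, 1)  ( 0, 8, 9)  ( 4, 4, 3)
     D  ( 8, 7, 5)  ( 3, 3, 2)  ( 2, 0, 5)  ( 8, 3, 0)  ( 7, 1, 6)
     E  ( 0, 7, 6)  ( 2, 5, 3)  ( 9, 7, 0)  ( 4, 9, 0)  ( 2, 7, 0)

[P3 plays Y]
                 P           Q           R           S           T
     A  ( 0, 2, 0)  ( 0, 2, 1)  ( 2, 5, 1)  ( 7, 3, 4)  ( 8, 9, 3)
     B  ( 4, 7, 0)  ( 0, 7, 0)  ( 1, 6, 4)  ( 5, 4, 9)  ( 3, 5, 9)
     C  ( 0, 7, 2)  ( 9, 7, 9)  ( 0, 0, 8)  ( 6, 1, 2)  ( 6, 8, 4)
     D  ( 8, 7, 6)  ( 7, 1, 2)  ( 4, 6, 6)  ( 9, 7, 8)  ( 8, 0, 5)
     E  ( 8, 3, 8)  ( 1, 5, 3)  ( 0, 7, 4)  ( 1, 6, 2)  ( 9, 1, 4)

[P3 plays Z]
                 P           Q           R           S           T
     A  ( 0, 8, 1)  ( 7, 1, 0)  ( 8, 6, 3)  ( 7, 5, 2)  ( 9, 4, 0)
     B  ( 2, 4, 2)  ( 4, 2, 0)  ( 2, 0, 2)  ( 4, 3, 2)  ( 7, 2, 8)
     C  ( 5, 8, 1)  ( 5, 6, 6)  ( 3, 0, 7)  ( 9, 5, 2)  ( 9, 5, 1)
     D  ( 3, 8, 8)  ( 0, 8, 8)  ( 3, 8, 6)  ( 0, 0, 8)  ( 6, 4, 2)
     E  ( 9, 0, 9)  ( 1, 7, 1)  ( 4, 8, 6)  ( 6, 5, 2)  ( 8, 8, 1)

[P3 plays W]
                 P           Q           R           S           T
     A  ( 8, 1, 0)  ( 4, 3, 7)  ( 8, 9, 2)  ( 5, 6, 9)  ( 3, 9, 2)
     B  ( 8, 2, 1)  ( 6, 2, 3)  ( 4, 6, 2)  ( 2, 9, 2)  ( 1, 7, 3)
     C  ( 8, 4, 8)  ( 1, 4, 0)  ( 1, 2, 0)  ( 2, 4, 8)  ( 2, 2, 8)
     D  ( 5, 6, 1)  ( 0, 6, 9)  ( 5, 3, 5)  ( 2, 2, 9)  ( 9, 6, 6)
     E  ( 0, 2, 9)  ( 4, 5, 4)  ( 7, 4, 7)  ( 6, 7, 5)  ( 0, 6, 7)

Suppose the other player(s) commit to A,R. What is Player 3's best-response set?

u_3(X vs A,R) = 5
u_3(Y vs A,R) = 1
u_3(Z vs A,R) = 3
u_3(W vs A,R) = 2
max payoff 5 at {X}

P3 best: {X}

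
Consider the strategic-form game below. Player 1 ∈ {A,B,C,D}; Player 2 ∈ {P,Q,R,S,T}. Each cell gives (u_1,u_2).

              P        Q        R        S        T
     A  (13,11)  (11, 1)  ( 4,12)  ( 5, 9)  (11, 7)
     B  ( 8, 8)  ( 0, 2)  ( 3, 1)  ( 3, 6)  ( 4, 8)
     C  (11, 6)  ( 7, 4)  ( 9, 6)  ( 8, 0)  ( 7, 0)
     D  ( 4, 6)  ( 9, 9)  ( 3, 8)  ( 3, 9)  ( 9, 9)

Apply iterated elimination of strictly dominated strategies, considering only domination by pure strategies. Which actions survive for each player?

P1 drop B (A beats it: P:13>8 Q:11>0 R:4>3 S:5>3 T:11>4)
P1 drop D (A beats it: P:13>4 Q:11>9 R:4>3 S:5>3 T:11>9)
P2 drop Q (P beats it: A:11>1 C:6>4)
P2 drop S (P beats it: A:11>9 C:6>0)
P2 drop T (P beats it: A:11>7 C:6>0)
P1→{A,C} P2→{P,R}

Remaining: P1:{A,C} P2:{P,R}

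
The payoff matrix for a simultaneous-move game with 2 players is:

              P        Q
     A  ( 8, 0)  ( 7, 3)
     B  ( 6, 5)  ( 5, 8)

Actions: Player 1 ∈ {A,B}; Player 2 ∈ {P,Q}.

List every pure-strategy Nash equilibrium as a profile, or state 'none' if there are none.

NE set: (A,Q)

(A,P): not NE [P2→Q gives 3>0]
(A,Q): NE
(B,P): not NE [P1→A gives 8>6; P2→Q gives 8>5]
(B,Q): not NE [P1→A gives 7>5]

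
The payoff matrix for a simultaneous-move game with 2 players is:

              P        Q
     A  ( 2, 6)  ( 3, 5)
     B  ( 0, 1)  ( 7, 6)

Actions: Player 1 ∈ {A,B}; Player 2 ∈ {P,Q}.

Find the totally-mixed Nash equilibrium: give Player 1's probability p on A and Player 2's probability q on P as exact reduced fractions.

P1 indiff ⇒ q·2+(1-q)·3 = q·0+(1-q)·7 ⇒ q(2) = (1-q)(4) ⇒ q = 2/3
P2 indiff ⇒ p·6+(1-p)·1 = p·5+(1-p)·6 ⇒ p(1) = (1-p)(5) ⇒ p = 5/6

(p,q) = (5/6, 2/3)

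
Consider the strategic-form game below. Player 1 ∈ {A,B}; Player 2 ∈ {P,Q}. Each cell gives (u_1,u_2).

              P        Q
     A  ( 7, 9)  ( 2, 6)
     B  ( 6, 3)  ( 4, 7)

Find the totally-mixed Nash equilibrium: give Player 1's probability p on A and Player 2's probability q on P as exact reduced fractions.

P1 indiff ⇒ q·7+(1-q)·2 = q·6+(1-q)·4 ⇒ q(1) = (1-q)(2) ⇒ q = 2/3
P2 indiff ⇒ p·9+(1-p)·3 = p·6+(1-p)·7 ⇒ p(3) = (1-p)(4) ⇒ p = 4/7

P1 mixes 4/7 on A; P2 mixes 2/3 on P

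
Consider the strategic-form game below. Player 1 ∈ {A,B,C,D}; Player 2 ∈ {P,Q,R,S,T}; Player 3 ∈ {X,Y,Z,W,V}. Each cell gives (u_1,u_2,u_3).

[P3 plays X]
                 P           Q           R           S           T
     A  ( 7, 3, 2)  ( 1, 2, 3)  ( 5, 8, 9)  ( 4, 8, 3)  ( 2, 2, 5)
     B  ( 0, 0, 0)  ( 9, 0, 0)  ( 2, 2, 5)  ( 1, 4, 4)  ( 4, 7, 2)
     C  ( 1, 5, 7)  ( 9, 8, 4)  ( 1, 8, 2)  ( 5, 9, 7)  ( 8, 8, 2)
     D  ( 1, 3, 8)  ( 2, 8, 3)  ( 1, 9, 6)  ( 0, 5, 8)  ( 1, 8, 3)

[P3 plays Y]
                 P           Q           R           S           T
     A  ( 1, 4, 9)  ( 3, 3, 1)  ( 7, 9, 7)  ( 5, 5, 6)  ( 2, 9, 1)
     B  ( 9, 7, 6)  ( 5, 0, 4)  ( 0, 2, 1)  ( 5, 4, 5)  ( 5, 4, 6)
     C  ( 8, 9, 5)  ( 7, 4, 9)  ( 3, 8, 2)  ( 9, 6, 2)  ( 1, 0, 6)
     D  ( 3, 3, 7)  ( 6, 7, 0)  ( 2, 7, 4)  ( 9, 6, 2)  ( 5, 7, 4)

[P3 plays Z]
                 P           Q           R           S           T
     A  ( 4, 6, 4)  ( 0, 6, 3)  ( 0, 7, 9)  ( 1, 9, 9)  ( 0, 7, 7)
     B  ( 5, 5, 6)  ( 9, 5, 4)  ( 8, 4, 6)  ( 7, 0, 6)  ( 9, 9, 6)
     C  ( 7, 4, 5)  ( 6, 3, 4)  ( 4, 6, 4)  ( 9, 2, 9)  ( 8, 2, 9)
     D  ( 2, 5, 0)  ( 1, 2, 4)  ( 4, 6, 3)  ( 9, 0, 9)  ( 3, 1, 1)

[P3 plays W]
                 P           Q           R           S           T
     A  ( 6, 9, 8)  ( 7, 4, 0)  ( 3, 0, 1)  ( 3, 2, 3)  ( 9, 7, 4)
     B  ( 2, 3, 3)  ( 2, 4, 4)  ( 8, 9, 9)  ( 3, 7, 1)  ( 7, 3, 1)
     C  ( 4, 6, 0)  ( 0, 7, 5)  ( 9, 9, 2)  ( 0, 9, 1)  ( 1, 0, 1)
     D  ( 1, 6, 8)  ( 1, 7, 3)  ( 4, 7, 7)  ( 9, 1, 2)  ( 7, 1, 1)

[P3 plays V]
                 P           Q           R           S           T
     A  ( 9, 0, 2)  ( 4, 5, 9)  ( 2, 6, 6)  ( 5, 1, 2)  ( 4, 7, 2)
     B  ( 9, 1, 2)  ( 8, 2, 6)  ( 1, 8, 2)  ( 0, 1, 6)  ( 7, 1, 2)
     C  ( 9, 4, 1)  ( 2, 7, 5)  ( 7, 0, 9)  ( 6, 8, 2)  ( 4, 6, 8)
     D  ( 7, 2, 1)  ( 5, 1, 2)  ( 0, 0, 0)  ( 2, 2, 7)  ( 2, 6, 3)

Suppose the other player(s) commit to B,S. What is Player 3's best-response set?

BR_3 = {Z,V}

u_3(X vs B,S) = 4
u_3(Y vs B,S) = 5
u_3(Z vs B,S) = 6
u_3(W vs B,S) = 1
u_3(V vs B,S) = 6
max payoff 6 at {Z,V}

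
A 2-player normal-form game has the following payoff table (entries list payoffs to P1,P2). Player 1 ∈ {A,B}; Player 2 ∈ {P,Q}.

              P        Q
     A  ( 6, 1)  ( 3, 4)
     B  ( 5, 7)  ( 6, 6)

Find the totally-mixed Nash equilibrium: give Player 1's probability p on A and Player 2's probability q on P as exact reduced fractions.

P1 indiff ⇒ q·6+(1-q)·3 = q·5+(1-q)·6 ⇒ q(1) = (1-q)(3) ⇒ q = 3/4
P2 indiff ⇒ p·1+(1-p)·7 = p·4+(1-p)·6 ⇒ p(-3) = (1-p)(-1) ⇒ p = 1/4

P1 mixes 1/4 on A; P2 mixes 3/4 on P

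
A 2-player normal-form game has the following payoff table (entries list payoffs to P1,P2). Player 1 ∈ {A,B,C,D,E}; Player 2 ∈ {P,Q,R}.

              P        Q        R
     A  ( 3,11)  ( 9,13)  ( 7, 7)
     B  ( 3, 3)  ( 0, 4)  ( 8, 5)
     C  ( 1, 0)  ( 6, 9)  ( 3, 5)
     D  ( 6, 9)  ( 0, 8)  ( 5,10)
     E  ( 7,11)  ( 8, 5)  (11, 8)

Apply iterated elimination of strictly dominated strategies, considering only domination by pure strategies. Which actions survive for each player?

P1 drop B (E beats it: P:7>3 Q:8>0 R:11>8)
P1 drop C (A beats it: P:3>1 Q:9>6 R:7>3)
P1 drop D (E beats it: P:7>6 Q:8>0 R:11>5)
P2 drop R (P beats it: A:11>7 E:11>8)
P1→{A,E} P2→{P,Q}

Survivors P1:{A,E} P2:{P,Q}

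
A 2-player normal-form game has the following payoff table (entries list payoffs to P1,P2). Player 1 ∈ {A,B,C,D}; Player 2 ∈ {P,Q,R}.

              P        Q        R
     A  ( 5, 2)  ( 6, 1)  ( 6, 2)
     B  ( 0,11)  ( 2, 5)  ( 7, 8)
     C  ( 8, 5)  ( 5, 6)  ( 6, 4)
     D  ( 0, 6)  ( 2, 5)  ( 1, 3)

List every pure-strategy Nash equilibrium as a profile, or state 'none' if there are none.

(A,P): not NE [P1→C gives 8>5]
(A,Q): not NE [P2→R gives 2>1]
(A,R): not NE [P1→B gives 7>6]
(B,P): not NE [P1→C gives 8>0]
(B,Q): not NE [P1→A gives 6>2; P2→P gives 11>5]
(B,R): not NE [P2→P gives 11>8]
(C,P): not NE [P2→Q gives 6>5]
(C,Q): not NE [P1→A gives 6>5]
(C,R): not NE [P1→B gives 7>6; P2→Q gives 6>4]
(D,P): not NE [P1→C gives 8>0]
(D,Q): not NE [P1→A gives 6>2; P2→P gives 6>5]
(D,R): not NE [P1→B gives 7>1; P2→P gives 6>3]

Equilibria: none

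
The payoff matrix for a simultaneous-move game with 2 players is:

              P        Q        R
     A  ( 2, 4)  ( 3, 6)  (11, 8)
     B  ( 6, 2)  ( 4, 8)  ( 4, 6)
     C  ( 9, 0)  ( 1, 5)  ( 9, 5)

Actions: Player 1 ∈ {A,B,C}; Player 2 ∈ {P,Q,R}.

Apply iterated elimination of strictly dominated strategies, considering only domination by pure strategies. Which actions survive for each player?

IESDS → P1:{A,B} P2:{Q,R}

P2 drop P (Q beats it: A:6>4 B:8>2 C:5>0)
P1 drop C (A beats it: Q:3>1 R:11>9)
P1→{A,B} P2→{Q,R}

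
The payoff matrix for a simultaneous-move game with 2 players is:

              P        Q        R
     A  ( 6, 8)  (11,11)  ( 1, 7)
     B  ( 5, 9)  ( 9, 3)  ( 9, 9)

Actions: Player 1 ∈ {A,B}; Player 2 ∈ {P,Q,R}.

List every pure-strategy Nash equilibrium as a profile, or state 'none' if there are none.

(A,P): not NE [P2→Q gives 11>8]
(A,Q): NE
(A,R): not NE [P1→B gives 9>1; P2→Q gives 11>7]
(B,P): not NE [P1→A gives 6>5]
(B,Q): not NE [P1→A gives 11>9; P2→R gives 9>3]
(B,R): NE

NE set: (A,Q), (B,R)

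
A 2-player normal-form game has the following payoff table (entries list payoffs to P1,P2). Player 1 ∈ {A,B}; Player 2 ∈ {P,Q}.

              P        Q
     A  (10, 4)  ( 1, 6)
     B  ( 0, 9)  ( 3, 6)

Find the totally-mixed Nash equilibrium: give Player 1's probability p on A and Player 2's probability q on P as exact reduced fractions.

P1 indiff ⇒ q·10+(1-q)·1 = q·0+(1-q)·3 ⇒ q(10) = (1-q)(2) ⇒ q = 1/6
P2 indiff ⇒ p·4+(1-p)·9 = p·6+(1-p)·6 ⇒ p(-2) = (1-p)(-3) ⇒ p = 3/5

(p,q) = (3/5, 1/6)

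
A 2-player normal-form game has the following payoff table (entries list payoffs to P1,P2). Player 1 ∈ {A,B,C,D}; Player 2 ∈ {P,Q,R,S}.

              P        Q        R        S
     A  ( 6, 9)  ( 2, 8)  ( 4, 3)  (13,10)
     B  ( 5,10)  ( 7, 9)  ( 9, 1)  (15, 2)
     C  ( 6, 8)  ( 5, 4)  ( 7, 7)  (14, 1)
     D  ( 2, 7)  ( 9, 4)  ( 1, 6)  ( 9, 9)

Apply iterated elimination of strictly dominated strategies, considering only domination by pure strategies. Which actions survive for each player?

P2 drop Q (P beats it: A:9>8 B:10>9 C:8>4 D:7>4)
P1 drop D (A beats it: P:6>2 R:4>1 S:13>9)
P2 drop R (P beats it: A:9>3 B:10>1 C:8>7)
P1→{A,B,C} P2→{P,S}

IESDS → P1:{A,B,C} P2:{P,S}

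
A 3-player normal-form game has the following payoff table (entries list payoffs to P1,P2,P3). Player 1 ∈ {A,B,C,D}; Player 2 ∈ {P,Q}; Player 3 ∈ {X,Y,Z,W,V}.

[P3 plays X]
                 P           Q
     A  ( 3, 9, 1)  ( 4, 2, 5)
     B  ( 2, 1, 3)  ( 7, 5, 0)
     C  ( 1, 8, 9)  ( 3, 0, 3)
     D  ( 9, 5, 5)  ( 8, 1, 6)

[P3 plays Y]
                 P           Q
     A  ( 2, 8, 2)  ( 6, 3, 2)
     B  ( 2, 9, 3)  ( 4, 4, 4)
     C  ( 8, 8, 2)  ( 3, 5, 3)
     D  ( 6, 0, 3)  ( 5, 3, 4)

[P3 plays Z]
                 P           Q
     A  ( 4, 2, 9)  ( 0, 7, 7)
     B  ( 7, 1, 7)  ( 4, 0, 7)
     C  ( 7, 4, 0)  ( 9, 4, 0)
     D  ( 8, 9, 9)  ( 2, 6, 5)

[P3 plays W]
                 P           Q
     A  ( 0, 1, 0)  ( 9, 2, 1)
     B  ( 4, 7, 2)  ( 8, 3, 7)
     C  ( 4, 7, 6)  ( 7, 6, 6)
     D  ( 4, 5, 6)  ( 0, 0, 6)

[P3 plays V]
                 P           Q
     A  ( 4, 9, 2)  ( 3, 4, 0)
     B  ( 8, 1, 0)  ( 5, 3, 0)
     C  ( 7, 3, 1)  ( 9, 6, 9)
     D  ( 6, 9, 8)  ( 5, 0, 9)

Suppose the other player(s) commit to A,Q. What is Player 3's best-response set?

u_3(X vs A,Q) = 5
u_3(Y vs A,Q) = 2
u_3(Z vs A,Q) = 7
u_3(W vs A,Q) = 1
u_3(V vs A,Q) = 0
max payoff 7 at {Z}

BR_3 = {Z}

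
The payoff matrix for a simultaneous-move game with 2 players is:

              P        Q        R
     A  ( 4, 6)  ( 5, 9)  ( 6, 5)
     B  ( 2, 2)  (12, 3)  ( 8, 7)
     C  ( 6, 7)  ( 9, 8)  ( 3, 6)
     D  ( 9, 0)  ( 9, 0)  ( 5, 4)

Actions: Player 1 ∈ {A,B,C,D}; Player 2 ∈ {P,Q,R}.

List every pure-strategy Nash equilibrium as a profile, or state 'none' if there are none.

NE set: (B,R)

(A,P): not NE [P1→D gives 9>4; P2→Q gives 9>6]
(A,Q): not NE [P1→B gives 12>5]
(A,R): not NE [P1→B gives 8>6; P2→Q gives 9>5]
(B,P): not NE [P1→D gives 9>2; P2→R gives 7>2]
(B,Q): not NE [P2→R gives 7>3]
(B,R): NE
(C,P): not NE [P1→D gives 9>6; P2→Q gives 8>7]
(C,Q): not NE [P1→B gives 12>9]
(C,R): not NE [P1→B gives 8>3; P2→Q gives 8>6]
(D,P): not NE [P2→R gives 4>0]
(D,Q): not NE [P1→B gives 12>9; P2→R gives 4>0]
(D,R): not NE [P1→B gives 8>5]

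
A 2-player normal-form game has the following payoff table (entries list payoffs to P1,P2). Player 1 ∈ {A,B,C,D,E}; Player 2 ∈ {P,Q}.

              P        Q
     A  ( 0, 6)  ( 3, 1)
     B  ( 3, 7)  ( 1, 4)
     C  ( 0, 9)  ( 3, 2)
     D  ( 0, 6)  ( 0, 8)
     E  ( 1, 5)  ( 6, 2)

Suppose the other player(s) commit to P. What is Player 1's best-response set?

u_1(A vs P) = 0
u_1(B vs P) = 3
u_1(C vs P) = 0
u_1(D vs P) = 0
u_1(E vs P) = 1
max payoff 3 at {B}

P1 best: {B}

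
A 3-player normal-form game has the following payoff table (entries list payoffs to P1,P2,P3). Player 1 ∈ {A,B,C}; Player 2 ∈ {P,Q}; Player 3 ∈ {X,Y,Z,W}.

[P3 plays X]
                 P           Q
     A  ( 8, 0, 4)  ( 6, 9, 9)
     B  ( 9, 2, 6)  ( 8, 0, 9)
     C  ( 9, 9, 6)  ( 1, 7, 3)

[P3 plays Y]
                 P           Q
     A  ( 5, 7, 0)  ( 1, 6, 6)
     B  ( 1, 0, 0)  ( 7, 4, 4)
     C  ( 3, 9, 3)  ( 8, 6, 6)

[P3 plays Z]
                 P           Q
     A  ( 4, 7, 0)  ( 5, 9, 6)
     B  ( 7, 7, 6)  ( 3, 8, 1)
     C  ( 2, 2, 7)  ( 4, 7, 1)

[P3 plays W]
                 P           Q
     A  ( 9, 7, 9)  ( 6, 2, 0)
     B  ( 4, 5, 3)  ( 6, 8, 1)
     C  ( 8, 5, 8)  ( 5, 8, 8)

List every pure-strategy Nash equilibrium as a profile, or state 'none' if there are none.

Nash profiles: (A,P,W), (B,P,X)

(A,P,X): not NE [P1→C gives 9>8; P2→Q gives 9>0; P3→W gives 9>4]
(A,P,Y): not NE [P3→W gives 9>0]
(A,P,Z): not NE [P1→B gives 7>4; P2→Q gives 9>7; P3→W gives 9>0]
(A,P,W): NE
(A,Q,X): not NE [P1→B gives 8>6]
(A,Q,Y): not NE [P1→C gives 8>1; P2→P gives 7>6; P3→X gives 9>6]
(A,Q,Z): not NE [P3→X gives 9>6]
(A,Q,W): not NE [P2→P gives 7>2; P3→X gives 9>0]
(B,P,X): NE
(B,P,Y): not NE [P1→A gives 5>1; P2→Q gives 4>0; P3→Z gives 6>0]
(B,P,Z): not NE [P2→Q gives 8>7]
(B,P,W): not NE [P1→A gives 9>4; P2→Q gives 8>5; P3→Z gives 6>3]
(B,Q,X): not NE [P2→P gives 2>0]
(B,Q,Y): not NE [P1→C gives 8>7; P3→X gives 9>4]
(B,Q,Z): not NE [P1→A gives 5>3; P3→X gives 9>1]
(B,Q,W): not NE [P3→X gives 9>1]
(C,P,X): not NE [P3→W gives 8>6]
(C,P,Y): not NE [P1→A gives 5>3; P3→W gives 8>3]
(C,P,Z): not NE [P1→B gives 7>2; P2→Q gives 7>2; P3→W gives 8>7]
(C,P,W): not NE [P1→A gives 9>8; P2→Q gives 8>5]
(C,Q,X): not NE [P1→B gives 8>1; P2→P gives 9>7; P3→W gives 8>3]
(C,Q,Y): not NE [P2→P gives 9>6; P3→W gives 8>6]
(C,Q,Z): not NE [P1→A gives 5>4; P3→W gives 8>1]
(C,Q,W): not NE [P1→B gives 6>5]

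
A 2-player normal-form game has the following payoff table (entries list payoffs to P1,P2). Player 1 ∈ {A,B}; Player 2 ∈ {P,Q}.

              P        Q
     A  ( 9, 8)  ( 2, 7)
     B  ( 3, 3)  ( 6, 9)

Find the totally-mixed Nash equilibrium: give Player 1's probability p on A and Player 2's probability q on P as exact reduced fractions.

P1 mixes 6/7 on A; P2 mixes 2/5 on P

P1 indiff ⇒ q·9+(1-q)·2 = q·3+(1-q)·6 ⇒ q(6) = (1-q)(4) ⇒ q = 2/5
P2 indiff ⇒ p·8+(1-p)·3 = p·7+(1-p)·9 ⇒ p(1) = (1-p)(6) ⇒ p = 6/7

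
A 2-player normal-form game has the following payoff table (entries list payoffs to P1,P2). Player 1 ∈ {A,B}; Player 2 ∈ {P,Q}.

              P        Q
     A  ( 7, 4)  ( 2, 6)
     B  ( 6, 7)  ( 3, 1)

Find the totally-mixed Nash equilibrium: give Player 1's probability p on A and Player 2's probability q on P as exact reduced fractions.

P1 indiff ⇒ q·7+(1-q)·2 = q·6+(1-q)·3 ⇒ q(1) = (1-q)(1) ⇒ q = 1/2
P2 indiff ⇒ p·4+(1-p)·7 = p·6+(1-p)·1 ⇒ p(-2) = (1-p)(-6) ⇒ p = 3/4

P1 mixes 3/4 on A; P2 mixes 1/2 on P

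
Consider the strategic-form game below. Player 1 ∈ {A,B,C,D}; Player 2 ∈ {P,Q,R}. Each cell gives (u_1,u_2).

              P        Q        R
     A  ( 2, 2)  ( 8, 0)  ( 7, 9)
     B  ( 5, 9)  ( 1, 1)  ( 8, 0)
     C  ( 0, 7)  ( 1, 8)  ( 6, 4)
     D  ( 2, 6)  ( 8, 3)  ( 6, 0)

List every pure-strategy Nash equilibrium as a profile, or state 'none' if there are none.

(A,P): not NE [P1→B gives 5>2; P2→R gives 9>2]
(A,Q): not NE [P2→R gives 9>0]
(A,R): not NE [P1→B gives 8>7]
(B,P): NE
(B,Q): not NE [P1→D gives 8>1; P2→P gives 9>1]
(B,R): not NE [P2→P gives 9>0]
(C,P): not NE [P1→B gives 5>0; P2→Q gives 8>7]
(C,Q): not NE [P1→D gives 8>1]
(C,R): not NE [P1→B gives 8>6; P2→Q gives 8>4]
(D,P): not NE [P1→B gives 5>2]
(D,Q): not NE [P2→P gives 6>3]
(D,R): not NE [P1→B gives 8>6; P2→P gives 6>0]

NE set: (B,P)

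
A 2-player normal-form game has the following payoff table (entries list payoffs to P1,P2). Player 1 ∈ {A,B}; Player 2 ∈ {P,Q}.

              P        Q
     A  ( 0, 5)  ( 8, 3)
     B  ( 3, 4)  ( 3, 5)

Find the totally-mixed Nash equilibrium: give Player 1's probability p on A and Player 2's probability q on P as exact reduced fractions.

P1 indiff ⇒ q·0+(1-q)·8 = q·3+(1-q)·3 ⇒ q(-3) = (1-q)(-5) ⇒ q = 5/8
P2 indiff ⇒ p·5+(1-p)·4 = p·3+(1-p)·5 ⇒ p(2) = (1-p)(1) ⇒ p = 1/3

(p,q) = (1/3, 5/8)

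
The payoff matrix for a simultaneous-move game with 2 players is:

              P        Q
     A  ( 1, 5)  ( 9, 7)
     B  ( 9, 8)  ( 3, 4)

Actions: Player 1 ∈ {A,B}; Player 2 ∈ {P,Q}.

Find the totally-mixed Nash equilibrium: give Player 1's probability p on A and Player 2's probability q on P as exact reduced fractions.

P1 indiff ⇒ q·1+(1-q)·9 = q·9+(1-q)·3 ⇒ q(-8) = (1-q)(-6) ⇒ q = 3/7
P2 indiff ⇒ p·5+(1-p)·8 = p·7+(1-p)·4 ⇒ p(-2) = (1-p)(-4) ⇒ p = 2/3

(p,q) = (2/3, 3/7)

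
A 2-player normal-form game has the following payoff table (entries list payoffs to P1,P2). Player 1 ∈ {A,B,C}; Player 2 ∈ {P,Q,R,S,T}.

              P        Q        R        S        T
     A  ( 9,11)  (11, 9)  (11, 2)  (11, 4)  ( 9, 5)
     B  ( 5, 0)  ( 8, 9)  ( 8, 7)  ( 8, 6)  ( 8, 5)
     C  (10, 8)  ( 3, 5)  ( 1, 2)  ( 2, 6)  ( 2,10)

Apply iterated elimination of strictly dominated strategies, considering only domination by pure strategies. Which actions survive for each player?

P1 drop B (A beats it: P:9>5 Q:11>8 R:11>8 S:11>8 T:9>8)
P2 drop Q (P beats it: A:11>9 C:8>5)
P2 drop R (P beats it: A:11>2 C:8>2)
P2 drop S (P beats it: A:11>4 C:8>6)
P1→{A,C} P2→{P,T}

IESDS → P1:{A,C} P2:{P,T}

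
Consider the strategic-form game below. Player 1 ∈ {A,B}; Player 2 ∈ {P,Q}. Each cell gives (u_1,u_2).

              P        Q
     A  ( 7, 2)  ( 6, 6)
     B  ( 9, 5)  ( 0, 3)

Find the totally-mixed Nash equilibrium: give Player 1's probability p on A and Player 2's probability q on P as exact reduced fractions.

P1 indiff ⇒ q·7+(1-q)·6 = q·9+(1-q)·0 ⇒ q(-2) = (1-q)(-6) ⇒ q = 3/4
P2 indiff ⇒ p·2+(1-p)·5 = p·6+(1-p)·3 ⇒ p(-4) = (1-p)(-2) ⇒ p = 1/3

p=1/3, q=3/4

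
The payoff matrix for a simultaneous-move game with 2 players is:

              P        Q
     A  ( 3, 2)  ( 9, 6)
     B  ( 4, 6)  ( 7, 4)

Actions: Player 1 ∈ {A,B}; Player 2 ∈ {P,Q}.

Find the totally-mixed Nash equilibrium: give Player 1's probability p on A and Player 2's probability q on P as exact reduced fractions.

p=1/3, q=2/3

P1 indiff ⇒ q·3+(1-q)·9 = q·4+(1-q)·7 ⇒ q(-1) = (1-q)(-2) ⇒ q = 2/3
P2 indiff ⇒ p·2+(1-p)·6 = p·6+(1-p)·4 ⇒ p(-4) = (1-p)(-2) ⇒ p = 1/3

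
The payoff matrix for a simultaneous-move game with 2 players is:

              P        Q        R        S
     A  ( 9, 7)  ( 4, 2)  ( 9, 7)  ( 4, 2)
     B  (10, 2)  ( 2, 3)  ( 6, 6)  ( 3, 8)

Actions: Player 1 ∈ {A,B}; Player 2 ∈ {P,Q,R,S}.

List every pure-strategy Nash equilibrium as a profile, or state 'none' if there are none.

NE set: (A,R)

(A,P): not NE [P1→B gives 10>9]
(A,Q): not NE [P2→R gives 7>2]
(A,R): NE
(A,S): not NE [P2→R gives 7>2]
(B,P): not NE [P2→S gives 8>2]
(B,Q): not NE [P1→A gives 4>2; P2→S gives 8>3]
(B,R): not NE [P1→A gives 9>6; P2→S gives 8>6]
(B,S): not NE [P1→A gives 4>3]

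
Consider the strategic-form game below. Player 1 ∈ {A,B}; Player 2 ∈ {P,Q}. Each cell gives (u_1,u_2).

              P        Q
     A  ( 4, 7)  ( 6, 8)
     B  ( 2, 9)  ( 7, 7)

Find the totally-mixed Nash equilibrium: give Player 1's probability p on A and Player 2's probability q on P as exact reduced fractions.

(p,q) = (2/3, 1/3)

P1 indiff ⇒ q·4+(1-q)·6 = q·2+(1-q)·7 ⇒ q(2) = (1-q)(1) ⇒ q = 1/3
P2 indiff ⇒ p·7+(1-p)·9 = p·8+(1-p)·7 ⇒ p(-1) = (1-p)(-2) ⇒ p = 2/3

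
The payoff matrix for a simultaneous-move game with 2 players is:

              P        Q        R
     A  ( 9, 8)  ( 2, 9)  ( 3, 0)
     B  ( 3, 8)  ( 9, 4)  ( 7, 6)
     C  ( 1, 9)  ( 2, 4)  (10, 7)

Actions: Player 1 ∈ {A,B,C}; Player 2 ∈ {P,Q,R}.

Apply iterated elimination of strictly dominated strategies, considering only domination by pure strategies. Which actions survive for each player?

Survivors P1:{A,B} P2:{P,Q}

P2 drop R (P beats it: A:8>0 B:8>6 C:9>7)
P1 drop C (B beats it: P:3>1 Q:9>2)
P1→{A,B} P2→{P,Q}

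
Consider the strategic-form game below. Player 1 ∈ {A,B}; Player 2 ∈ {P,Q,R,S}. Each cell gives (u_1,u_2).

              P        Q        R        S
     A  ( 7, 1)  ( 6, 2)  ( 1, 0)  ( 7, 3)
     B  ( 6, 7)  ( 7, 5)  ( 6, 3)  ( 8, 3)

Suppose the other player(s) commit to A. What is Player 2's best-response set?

P2 best: {S}

u_2(P vs A) = 1
u_2(Q vs A) = 2
u_2(R vs A) = 0
u_2(S vs A) = 3
max payoff 3 at {S}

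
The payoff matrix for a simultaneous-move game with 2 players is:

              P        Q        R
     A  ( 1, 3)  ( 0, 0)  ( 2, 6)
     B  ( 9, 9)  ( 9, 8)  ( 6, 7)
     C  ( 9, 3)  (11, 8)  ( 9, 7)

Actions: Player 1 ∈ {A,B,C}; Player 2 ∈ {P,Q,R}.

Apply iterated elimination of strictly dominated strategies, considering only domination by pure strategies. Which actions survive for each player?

Survivors P1:{B,C} P2:{P,Q}

P1 drop A (B beats it: P:9>1 Q:9>0 R:6>2)
P2 drop R (Q beats it: B:8>7 C:8>7)
P1→{B,C} P2→{P,Q}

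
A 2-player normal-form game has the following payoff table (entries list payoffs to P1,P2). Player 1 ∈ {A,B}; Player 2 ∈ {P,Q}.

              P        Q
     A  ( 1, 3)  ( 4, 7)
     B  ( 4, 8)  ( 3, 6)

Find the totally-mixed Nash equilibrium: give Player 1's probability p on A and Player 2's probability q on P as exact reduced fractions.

P1 indiff ⇒ q·1+(1-q)·4 = q·4+(1-q)·3 ⇒ q(-3) = (1-q)(-1) ⇒ q = 1/4
P2 indiff ⇒ p·3+(1-p)·8 = p·7+(1-p)·6 ⇒ p(-4) = (1-p)(-2) ⇒ p = 1/3

p=1/3, q=1/4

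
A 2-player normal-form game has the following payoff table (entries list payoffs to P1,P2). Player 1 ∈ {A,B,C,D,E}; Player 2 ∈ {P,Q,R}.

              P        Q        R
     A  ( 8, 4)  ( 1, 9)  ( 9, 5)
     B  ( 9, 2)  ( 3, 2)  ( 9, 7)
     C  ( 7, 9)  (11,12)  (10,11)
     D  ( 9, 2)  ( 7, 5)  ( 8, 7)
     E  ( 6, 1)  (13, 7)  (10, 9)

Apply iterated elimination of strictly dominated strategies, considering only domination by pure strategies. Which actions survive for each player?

P2 drop P (R beats it: A:5>4 B:7>2 C:11>9 D:7>2 E:9>1)
P1 drop A (C beats it: Q:11>1 R:10>9)
P1 drop B (C beats it: Q:11>3 R:10>9)
P1 drop D (C beats it: Q:11>7 R:10>8)
P1→{C,E} P2→{Q,R}

Survivors P1:{C,E} P2:{Q,R}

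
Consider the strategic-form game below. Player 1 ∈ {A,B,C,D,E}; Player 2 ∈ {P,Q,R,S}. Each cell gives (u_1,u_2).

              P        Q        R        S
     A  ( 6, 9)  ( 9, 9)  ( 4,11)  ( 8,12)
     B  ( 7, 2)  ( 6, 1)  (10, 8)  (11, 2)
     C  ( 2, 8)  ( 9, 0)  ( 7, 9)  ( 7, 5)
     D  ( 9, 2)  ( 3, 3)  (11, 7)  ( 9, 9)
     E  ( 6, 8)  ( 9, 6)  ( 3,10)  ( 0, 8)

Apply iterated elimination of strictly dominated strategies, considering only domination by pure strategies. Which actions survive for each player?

P2 drop P (R beats it: A:11>9 B:8>2 C:9>8 D:7>2 E:10>8)
P2 drop Q (R beats it: A:11>9 B:8>1 C:9>0 D:7>3 E:10>6)
P1 drop A (B beats it: R:10>4 S:11>8)
P1 drop C (B beats it: R:10>7 S:11>7)
P1 drop E (B beats it: R:10>3 S:11>0)
P1→{B,D} P2→{R,S}

IESDS → P1:{B,D} P2:{R,S}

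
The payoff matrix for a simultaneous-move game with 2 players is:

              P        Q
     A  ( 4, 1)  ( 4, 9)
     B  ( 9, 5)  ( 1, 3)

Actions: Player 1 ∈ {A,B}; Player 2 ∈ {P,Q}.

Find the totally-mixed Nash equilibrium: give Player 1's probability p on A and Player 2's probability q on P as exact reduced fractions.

P1 indiff ⇒ q·4+(1-q)·4 = q·9+(1-q)·1 ⇒ q(-5) = (1-q)(-3) ⇒ q = 3/8
P2 indiff ⇒ p·1+(1-p)·5 = p·9+(1-p)·3 ⇒ p(-8) = (1-p)(-2) ⇒ p = 1/5

(p,q) = (1/5, 3/8)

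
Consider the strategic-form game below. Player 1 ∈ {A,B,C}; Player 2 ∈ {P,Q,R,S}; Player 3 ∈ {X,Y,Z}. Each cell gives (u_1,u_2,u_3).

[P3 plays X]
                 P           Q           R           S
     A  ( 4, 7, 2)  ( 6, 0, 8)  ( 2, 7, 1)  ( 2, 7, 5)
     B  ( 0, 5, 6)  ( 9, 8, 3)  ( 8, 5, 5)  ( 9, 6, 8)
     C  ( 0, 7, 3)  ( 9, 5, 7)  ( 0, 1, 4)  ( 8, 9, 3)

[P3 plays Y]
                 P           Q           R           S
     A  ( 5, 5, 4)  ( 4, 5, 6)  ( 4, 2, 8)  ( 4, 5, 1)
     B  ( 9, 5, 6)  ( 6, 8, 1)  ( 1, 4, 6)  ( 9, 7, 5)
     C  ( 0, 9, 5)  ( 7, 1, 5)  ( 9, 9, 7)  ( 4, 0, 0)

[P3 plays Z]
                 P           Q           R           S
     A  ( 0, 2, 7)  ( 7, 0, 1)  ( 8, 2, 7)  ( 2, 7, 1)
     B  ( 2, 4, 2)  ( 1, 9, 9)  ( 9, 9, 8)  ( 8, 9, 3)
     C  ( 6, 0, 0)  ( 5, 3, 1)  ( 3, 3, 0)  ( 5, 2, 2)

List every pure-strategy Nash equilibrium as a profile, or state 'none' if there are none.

NE set: (B,R,Z), (C,R,Y)

(A,P,X): not NE [P3→Z gives 7>2]
(A,P,Y): not NE [P1→B gives 9>5; P3→Z gives 7>4]
(A,P,Z): not NE [P1→C gives 6>0; P2→S gives 7>2]
(A,Q,X): not NE [P1→C gives 9>6; P2→S gives 7>0]
(A,Q,Y): not NE [P1→C gives 7>4; P3→X gives 8>6]
(A,Q,Z): not NE [P2→S gives 7>0; P3→X gives 8>1]
(A,R,X): not NE [P1→B gives 8>2; P3→Y gives 8>1]
(A,R,Y): not NE [P1→C gives 9>4; P2→S gives 5>2]
(A,R,Z): not NE [P1→B gives 9>8; P2→S gives 7>2; P3→Y gives 8>7]
(A,S,X): not NE [P1→B gives 9>2]
(A,S,Y): not NE [P1→B gives 9>4; P3→X gives 5>1]
(A,S,Z): not NE [P1→B gives 8>2; P3→X gives 5>1]
(B,P,X): not NE [P1→A gives 4>0; P2→Q gives 8>5]
(B,P,Y): not NE [P2→Q gives 8>5]
(B,P,Z): not NE [P1→C gives 6>2; P2→S gives 9>4; P3→Y gives 6>2]
(B,Q,X): not NE [P3→Z gives 9>3]
(B,Q,Y): not NE [P1→C gives 7>6; P3→Z gives 9>1]
(B,Q,Z): not NE [P1→A gives 7>1]
(B,R,X): not NE [P2→Q gives 8>5; P3→Z gives 8>5]
(B,R,Y): not NE [P1→C gives 9>1; P2→Q gives 8>4; P3→Z gives 8>6]
(B,R,Z): NE
(B,S,X): not NE [P2→Q gives 8>6]
(B,S,Y): not NE [P2→Q gives 8>7; P3→X gives 8>5]
(B,S,Z): not NE [P3→X gives 8>3]
(C,P,X): not NE [P1→A gives 4>0; P2→S gives 9>7; P3→Y gives 5>3]
(C,P,Y): not NE [P1→B gives 9>0]
(C,P,Z): not NE [P2→R gives 3>0; P3→Y gives 5>0]
(C,Q,X): not NE [P2→S gives 9>5]
(C,Q,Y): not NE [P2→R gives 9>1; P3→X gives 7>5]
(C,Q,Z): not NE [P1→A gives 7>5; P3→X gives 7>1]
(C,R,X): not NE [P1→B gives 8>0; P2→S gives 9>1; P3→Y gives 7>4]
(C,R,Y): NE
(C,R,Z): not NE [P1→B gives 9>3; P3→Y gives 7>0]
(C,S,X): not NE [P1→B gives 9>8]
(C,S,Y): not NE [P1→B gives 9>4; P2→R gives 9>0; P3→X gives 3>0]
(C,S,Z): not NE [P1→B gives 8>5; P2→R gives 3>2; P3→X gives 3>2]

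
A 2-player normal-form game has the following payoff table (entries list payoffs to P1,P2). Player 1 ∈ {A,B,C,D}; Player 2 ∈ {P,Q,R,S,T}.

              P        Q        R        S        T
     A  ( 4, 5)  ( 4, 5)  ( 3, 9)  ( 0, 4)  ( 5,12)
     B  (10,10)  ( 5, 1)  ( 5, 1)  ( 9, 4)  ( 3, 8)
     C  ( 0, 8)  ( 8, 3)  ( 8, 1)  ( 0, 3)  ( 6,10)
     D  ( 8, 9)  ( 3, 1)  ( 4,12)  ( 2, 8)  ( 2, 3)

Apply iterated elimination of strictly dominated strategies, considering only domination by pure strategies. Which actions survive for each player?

P1 drop D (B beats it: P:10>8 Q:5>3 R:5>4 S:9>2 T:3>2)
P2 drop Q (T beats it: A:12>5 B:8>1 C:10>3)
P2 drop R (T beats it: A:12>9 B:8>1 C:10>1)
P2 drop S (P beats it: A:5>4 B:10>4 C:8>3)
P1→{A,B,C} P2→{P,T}

Survivors P1:{A,B,C} P2:{P,T}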